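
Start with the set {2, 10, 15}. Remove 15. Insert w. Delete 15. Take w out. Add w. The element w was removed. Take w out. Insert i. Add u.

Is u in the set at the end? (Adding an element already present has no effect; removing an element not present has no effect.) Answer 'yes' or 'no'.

Tracking the set through each operation:
Start: {10, 15, 2}
Event 1 (remove 15): removed. Set: {10, 2}
Event 2 (add w): added. Set: {10, 2, w}
Event 3 (remove 15): not present, no change. Set: {10, 2, w}
Event 4 (remove w): removed. Set: {10, 2}
Event 5 (add w): added. Set: {10, 2, w}
Event 6 (remove w): removed. Set: {10, 2}
Event 7 (remove w): not present, no change. Set: {10, 2}
Event 8 (add i): added. Set: {10, 2, i}
Event 9 (add u): added. Set: {10, 2, i, u}

Final set: {10, 2, i, u} (size 4)
u is in the final set.

Answer: yes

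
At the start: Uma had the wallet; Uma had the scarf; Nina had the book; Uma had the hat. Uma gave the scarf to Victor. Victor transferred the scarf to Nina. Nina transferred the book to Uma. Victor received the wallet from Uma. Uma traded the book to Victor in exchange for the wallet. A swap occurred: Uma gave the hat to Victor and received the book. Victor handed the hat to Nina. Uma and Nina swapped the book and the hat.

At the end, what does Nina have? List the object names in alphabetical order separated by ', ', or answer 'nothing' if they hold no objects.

Answer: book, scarf

Derivation:
Tracking all object holders:
Start: wallet:Uma, scarf:Uma, book:Nina, hat:Uma
Event 1 (give scarf: Uma -> Victor). State: wallet:Uma, scarf:Victor, book:Nina, hat:Uma
Event 2 (give scarf: Victor -> Nina). State: wallet:Uma, scarf:Nina, book:Nina, hat:Uma
Event 3 (give book: Nina -> Uma). State: wallet:Uma, scarf:Nina, book:Uma, hat:Uma
Event 4 (give wallet: Uma -> Victor). State: wallet:Victor, scarf:Nina, book:Uma, hat:Uma
Event 5 (swap book<->wallet: now book:Victor, wallet:Uma). State: wallet:Uma, scarf:Nina, book:Victor, hat:Uma
Event 6 (swap hat<->book: now hat:Victor, book:Uma). State: wallet:Uma, scarf:Nina, book:Uma, hat:Victor
Event 7 (give hat: Victor -> Nina). State: wallet:Uma, scarf:Nina, book:Uma, hat:Nina
Event 8 (swap book<->hat: now book:Nina, hat:Uma). State: wallet:Uma, scarf:Nina, book:Nina, hat:Uma

Final state: wallet:Uma, scarf:Nina, book:Nina, hat:Uma
Nina holds: book, scarf.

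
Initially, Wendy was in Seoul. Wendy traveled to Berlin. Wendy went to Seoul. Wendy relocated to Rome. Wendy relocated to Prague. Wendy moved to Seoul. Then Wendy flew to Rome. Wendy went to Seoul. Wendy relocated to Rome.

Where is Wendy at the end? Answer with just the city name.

Tracking Wendy's location:
Start: Wendy is in Seoul.
After move 1: Seoul -> Berlin. Wendy is in Berlin.
After move 2: Berlin -> Seoul. Wendy is in Seoul.
After move 3: Seoul -> Rome. Wendy is in Rome.
After move 4: Rome -> Prague. Wendy is in Prague.
After move 5: Prague -> Seoul. Wendy is in Seoul.
After move 6: Seoul -> Rome. Wendy is in Rome.
After move 7: Rome -> Seoul. Wendy is in Seoul.
After move 8: Seoul -> Rome. Wendy is in Rome.

Answer: Rome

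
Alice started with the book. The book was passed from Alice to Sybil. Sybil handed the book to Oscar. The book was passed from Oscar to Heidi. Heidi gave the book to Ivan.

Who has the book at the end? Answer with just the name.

Tracking the book through each event:
Start: Alice has the book.
After event 1: Sybil has the book.
After event 2: Oscar has the book.
After event 3: Heidi has the book.
After event 4: Ivan has the book.

Answer: Ivan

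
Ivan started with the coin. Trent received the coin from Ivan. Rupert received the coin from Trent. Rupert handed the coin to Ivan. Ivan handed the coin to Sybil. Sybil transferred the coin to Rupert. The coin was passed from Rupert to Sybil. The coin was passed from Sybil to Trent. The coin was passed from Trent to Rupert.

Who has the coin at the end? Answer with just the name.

Tracking the coin through each event:
Start: Ivan has the coin.
After event 1: Trent has the coin.
After event 2: Rupert has the coin.
After event 3: Ivan has the coin.
After event 4: Sybil has the coin.
After event 5: Rupert has the coin.
After event 6: Sybil has the coin.
After event 7: Trent has the coin.
After event 8: Rupert has the coin.

Answer: Rupert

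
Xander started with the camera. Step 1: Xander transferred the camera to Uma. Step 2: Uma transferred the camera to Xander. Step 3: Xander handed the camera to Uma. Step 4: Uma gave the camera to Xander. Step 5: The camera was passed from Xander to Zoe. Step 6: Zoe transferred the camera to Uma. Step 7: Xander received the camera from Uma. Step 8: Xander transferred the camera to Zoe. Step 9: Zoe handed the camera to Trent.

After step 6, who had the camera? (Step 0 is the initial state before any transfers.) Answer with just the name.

Tracking the camera holder through step 6:
After step 0 (start): Xander
After step 1: Uma
After step 2: Xander
After step 3: Uma
After step 4: Xander
After step 5: Zoe
After step 6: Uma

At step 6, the holder is Uma.

Answer: Uma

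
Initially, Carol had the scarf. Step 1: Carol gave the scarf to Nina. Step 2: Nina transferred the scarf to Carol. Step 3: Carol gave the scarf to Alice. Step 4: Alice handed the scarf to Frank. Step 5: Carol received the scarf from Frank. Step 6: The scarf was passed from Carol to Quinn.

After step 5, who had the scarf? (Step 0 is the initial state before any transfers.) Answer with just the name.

Answer: Carol

Derivation:
Tracking the scarf holder through step 5:
After step 0 (start): Carol
After step 1: Nina
After step 2: Carol
After step 3: Alice
After step 4: Frank
After step 5: Carol

At step 5, the holder is Carol.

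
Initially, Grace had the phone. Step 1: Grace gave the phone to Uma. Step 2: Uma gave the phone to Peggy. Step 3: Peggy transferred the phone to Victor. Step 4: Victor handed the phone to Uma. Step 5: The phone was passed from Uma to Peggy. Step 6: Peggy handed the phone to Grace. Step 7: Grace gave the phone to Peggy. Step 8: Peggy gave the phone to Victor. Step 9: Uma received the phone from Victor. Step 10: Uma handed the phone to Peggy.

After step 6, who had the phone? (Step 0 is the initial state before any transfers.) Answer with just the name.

Answer: Grace

Derivation:
Tracking the phone holder through step 6:
After step 0 (start): Grace
After step 1: Uma
After step 2: Peggy
After step 3: Victor
After step 4: Uma
After step 5: Peggy
After step 6: Grace

At step 6, the holder is Grace.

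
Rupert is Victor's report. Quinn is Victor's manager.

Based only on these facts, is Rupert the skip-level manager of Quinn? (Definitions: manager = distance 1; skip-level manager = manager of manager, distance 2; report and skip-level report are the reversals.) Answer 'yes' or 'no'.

Reconstructing the manager chain from the given facts:
  Quinn -> Victor -> Rupert
(each arrow means 'manager of the next')
Positions in the chain (0 = top):
  position of Quinn: 0
  position of Victor: 1
  position of Rupert: 2

Rupert is at position 2, Quinn is at position 0; signed distance (j - i) = -2.
'skip-level manager' requires j - i = 2. Actual distance is -2, so the relation does NOT hold.

Answer: no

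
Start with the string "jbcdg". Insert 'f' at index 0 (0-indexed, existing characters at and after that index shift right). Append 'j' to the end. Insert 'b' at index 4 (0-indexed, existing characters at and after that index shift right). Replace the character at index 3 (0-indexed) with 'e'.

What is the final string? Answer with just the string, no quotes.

Applying each edit step by step:
Start: "jbcdg"
Op 1 (insert 'f' at idx 0): "jbcdg" -> "fjbcdg"
Op 2 (append 'j'): "fjbcdg" -> "fjbcdgj"
Op 3 (insert 'b' at idx 4): "fjbcdgj" -> "fjbcbdgj"
Op 4 (replace idx 3: 'c' -> 'e'): "fjbcbdgj" -> "fjbebdgj"

Answer: fjbebdgj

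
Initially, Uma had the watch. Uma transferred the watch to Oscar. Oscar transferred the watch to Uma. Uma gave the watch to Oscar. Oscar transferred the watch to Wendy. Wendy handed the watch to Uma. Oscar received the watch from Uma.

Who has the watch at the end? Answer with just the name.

Answer: Oscar

Derivation:
Tracking the watch through each event:
Start: Uma has the watch.
After event 1: Oscar has the watch.
After event 2: Uma has the watch.
After event 3: Oscar has the watch.
After event 4: Wendy has the watch.
After event 5: Uma has the watch.
After event 6: Oscar has the watch.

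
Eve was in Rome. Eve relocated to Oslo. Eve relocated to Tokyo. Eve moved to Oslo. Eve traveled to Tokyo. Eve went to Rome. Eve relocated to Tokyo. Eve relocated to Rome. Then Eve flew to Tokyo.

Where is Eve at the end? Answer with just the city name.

Answer: Tokyo

Derivation:
Tracking Eve's location:
Start: Eve is in Rome.
After move 1: Rome -> Oslo. Eve is in Oslo.
After move 2: Oslo -> Tokyo. Eve is in Tokyo.
After move 3: Tokyo -> Oslo. Eve is in Oslo.
After move 4: Oslo -> Tokyo. Eve is in Tokyo.
After move 5: Tokyo -> Rome. Eve is in Rome.
After move 6: Rome -> Tokyo. Eve is in Tokyo.
After move 7: Tokyo -> Rome. Eve is in Rome.
After move 8: Rome -> Tokyo. Eve is in Tokyo.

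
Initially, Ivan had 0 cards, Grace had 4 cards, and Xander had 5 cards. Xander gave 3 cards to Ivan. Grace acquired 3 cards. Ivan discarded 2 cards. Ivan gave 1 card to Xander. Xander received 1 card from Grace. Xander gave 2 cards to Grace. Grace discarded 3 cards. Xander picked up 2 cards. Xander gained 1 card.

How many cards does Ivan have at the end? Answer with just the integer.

Answer: 0

Derivation:
Tracking counts step by step:
Start: Ivan=0, Grace=4, Xander=5
Event 1 (Xander -> Ivan, 3): Xander: 5 -> 2, Ivan: 0 -> 3. State: Ivan=3, Grace=4, Xander=2
Event 2 (Grace +3): Grace: 4 -> 7. State: Ivan=3, Grace=7, Xander=2
Event 3 (Ivan -2): Ivan: 3 -> 1. State: Ivan=1, Grace=7, Xander=2
Event 4 (Ivan -> Xander, 1): Ivan: 1 -> 0, Xander: 2 -> 3. State: Ivan=0, Grace=7, Xander=3
Event 5 (Grace -> Xander, 1): Grace: 7 -> 6, Xander: 3 -> 4. State: Ivan=0, Grace=6, Xander=4
Event 6 (Xander -> Grace, 2): Xander: 4 -> 2, Grace: 6 -> 8. State: Ivan=0, Grace=8, Xander=2
Event 7 (Grace -3): Grace: 8 -> 5. State: Ivan=0, Grace=5, Xander=2
Event 8 (Xander +2): Xander: 2 -> 4. State: Ivan=0, Grace=5, Xander=4
Event 9 (Xander +1): Xander: 4 -> 5. State: Ivan=0, Grace=5, Xander=5

Ivan's final count: 0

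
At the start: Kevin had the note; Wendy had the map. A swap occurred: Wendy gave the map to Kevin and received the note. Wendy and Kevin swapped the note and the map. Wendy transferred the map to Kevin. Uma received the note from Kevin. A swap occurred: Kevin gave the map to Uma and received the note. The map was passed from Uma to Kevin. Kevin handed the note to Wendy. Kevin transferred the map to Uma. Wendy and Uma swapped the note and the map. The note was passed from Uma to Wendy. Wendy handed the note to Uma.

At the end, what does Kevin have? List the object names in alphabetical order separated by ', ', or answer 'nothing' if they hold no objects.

Answer: nothing

Derivation:
Tracking all object holders:
Start: note:Kevin, map:Wendy
Event 1 (swap map<->note: now map:Kevin, note:Wendy). State: note:Wendy, map:Kevin
Event 2 (swap note<->map: now note:Kevin, map:Wendy). State: note:Kevin, map:Wendy
Event 3 (give map: Wendy -> Kevin). State: note:Kevin, map:Kevin
Event 4 (give note: Kevin -> Uma). State: note:Uma, map:Kevin
Event 5 (swap map<->note: now map:Uma, note:Kevin). State: note:Kevin, map:Uma
Event 6 (give map: Uma -> Kevin). State: note:Kevin, map:Kevin
Event 7 (give note: Kevin -> Wendy). State: note:Wendy, map:Kevin
Event 8 (give map: Kevin -> Uma). State: note:Wendy, map:Uma
Event 9 (swap note<->map: now note:Uma, map:Wendy). State: note:Uma, map:Wendy
Event 10 (give note: Uma -> Wendy). State: note:Wendy, map:Wendy
Event 11 (give note: Wendy -> Uma). State: note:Uma, map:Wendy

Final state: note:Uma, map:Wendy
Kevin holds: (nothing).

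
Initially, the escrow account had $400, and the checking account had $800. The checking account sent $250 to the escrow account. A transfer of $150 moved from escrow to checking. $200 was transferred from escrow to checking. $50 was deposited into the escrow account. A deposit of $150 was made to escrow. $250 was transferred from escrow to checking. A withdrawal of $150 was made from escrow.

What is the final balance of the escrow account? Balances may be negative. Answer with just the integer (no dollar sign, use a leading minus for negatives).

Tracking account balances step by step:
Start: escrow=400, checking=800
Event 1 (transfer 250 checking -> escrow): checking: 800 - 250 = 550, escrow: 400 + 250 = 650. Balances: escrow=650, checking=550
Event 2 (transfer 150 escrow -> checking): escrow: 650 - 150 = 500, checking: 550 + 150 = 700. Balances: escrow=500, checking=700
Event 3 (transfer 200 escrow -> checking): escrow: 500 - 200 = 300, checking: 700 + 200 = 900. Balances: escrow=300, checking=900
Event 4 (deposit 50 to escrow): escrow: 300 + 50 = 350. Balances: escrow=350, checking=900
Event 5 (deposit 150 to escrow): escrow: 350 + 150 = 500. Balances: escrow=500, checking=900
Event 6 (transfer 250 escrow -> checking): escrow: 500 - 250 = 250, checking: 900 + 250 = 1150. Balances: escrow=250, checking=1150
Event 7 (withdraw 150 from escrow): escrow: 250 - 150 = 100. Balances: escrow=100, checking=1150

Final balance of escrow: 100

Answer: 100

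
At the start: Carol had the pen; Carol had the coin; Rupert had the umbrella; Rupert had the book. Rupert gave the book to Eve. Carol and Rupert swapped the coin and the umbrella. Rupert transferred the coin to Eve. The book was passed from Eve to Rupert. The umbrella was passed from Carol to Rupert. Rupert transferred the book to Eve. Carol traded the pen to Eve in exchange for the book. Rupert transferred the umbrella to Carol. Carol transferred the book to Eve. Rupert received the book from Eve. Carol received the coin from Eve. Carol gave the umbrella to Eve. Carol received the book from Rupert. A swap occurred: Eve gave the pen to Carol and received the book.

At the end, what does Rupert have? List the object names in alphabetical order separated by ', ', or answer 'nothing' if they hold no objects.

Tracking all object holders:
Start: pen:Carol, coin:Carol, umbrella:Rupert, book:Rupert
Event 1 (give book: Rupert -> Eve). State: pen:Carol, coin:Carol, umbrella:Rupert, book:Eve
Event 2 (swap coin<->umbrella: now coin:Rupert, umbrella:Carol). State: pen:Carol, coin:Rupert, umbrella:Carol, book:Eve
Event 3 (give coin: Rupert -> Eve). State: pen:Carol, coin:Eve, umbrella:Carol, book:Eve
Event 4 (give book: Eve -> Rupert). State: pen:Carol, coin:Eve, umbrella:Carol, book:Rupert
Event 5 (give umbrella: Carol -> Rupert). State: pen:Carol, coin:Eve, umbrella:Rupert, book:Rupert
Event 6 (give book: Rupert -> Eve). State: pen:Carol, coin:Eve, umbrella:Rupert, book:Eve
Event 7 (swap pen<->book: now pen:Eve, book:Carol). State: pen:Eve, coin:Eve, umbrella:Rupert, book:Carol
Event 8 (give umbrella: Rupert -> Carol). State: pen:Eve, coin:Eve, umbrella:Carol, book:Carol
Event 9 (give book: Carol -> Eve). State: pen:Eve, coin:Eve, umbrella:Carol, book:Eve
Event 10 (give book: Eve -> Rupert). State: pen:Eve, coin:Eve, umbrella:Carol, book:Rupert
Event 11 (give coin: Eve -> Carol). State: pen:Eve, coin:Carol, umbrella:Carol, book:Rupert
Event 12 (give umbrella: Carol -> Eve). State: pen:Eve, coin:Carol, umbrella:Eve, book:Rupert
Event 13 (give book: Rupert -> Carol). State: pen:Eve, coin:Carol, umbrella:Eve, book:Carol
Event 14 (swap pen<->book: now pen:Carol, book:Eve). State: pen:Carol, coin:Carol, umbrella:Eve, book:Eve

Final state: pen:Carol, coin:Carol, umbrella:Eve, book:Eve
Rupert holds: (nothing).

Answer: nothing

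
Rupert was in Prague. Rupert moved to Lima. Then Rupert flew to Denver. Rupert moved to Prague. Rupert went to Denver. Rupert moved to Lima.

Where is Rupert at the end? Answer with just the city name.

Tracking Rupert's location:
Start: Rupert is in Prague.
After move 1: Prague -> Lima. Rupert is in Lima.
After move 2: Lima -> Denver. Rupert is in Denver.
After move 3: Denver -> Prague. Rupert is in Prague.
After move 4: Prague -> Denver. Rupert is in Denver.
After move 5: Denver -> Lima. Rupert is in Lima.

Answer: Lima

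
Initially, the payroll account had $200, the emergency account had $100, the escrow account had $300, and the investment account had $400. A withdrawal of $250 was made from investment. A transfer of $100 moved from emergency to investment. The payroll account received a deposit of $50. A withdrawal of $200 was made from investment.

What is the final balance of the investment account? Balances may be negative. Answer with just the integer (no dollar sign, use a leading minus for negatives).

Tracking account balances step by step:
Start: payroll=200, emergency=100, escrow=300, investment=400
Event 1 (withdraw 250 from investment): investment: 400 - 250 = 150. Balances: payroll=200, emergency=100, escrow=300, investment=150
Event 2 (transfer 100 emergency -> investment): emergency: 100 - 100 = 0, investment: 150 + 100 = 250. Balances: payroll=200, emergency=0, escrow=300, investment=250
Event 3 (deposit 50 to payroll): payroll: 200 + 50 = 250. Balances: payroll=250, emergency=0, escrow=300, investment=250
Event 4 (withdraw 200 from investment): investment: 250 - 200 = 50. Balances: payroll=250, emergency=0, escrow=300, investment=50

Final balance of investment: 50

Answer: 50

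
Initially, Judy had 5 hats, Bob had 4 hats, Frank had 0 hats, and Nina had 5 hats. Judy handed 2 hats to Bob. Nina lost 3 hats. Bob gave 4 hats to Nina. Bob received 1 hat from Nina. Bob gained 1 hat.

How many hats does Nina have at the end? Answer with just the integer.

Tracking counts step by step:
Start: Judy=5, Bob=4, Frank=0, Nina=5
Event 1 (Judy -> Bob, 2): Judy: 5 -> 3, Bob: 4 -> 6. State: Judy=3, Bob=6, Frank=0, Nina=5
Event 2 (Nina -3): Nina: 5 -> 2. State: Judy=3, Bob=6, Frank=0, Nina=2
Event 3 (Bob -> Nina, 4): Bob: 6 -> 2, Nina: 2 -> 6. State: Judy=3, Bob=2, Frank=0, Nina=6
Event 4 (Nina -> Bob, 1): Nina: 6 -> 5, Bob: 2 -> 3. State: Judy=3, Bob=3, Frank=0, Nina=5
Event 5 (Bob +1): Bob: 3 -> 4. State: Judy=3, Bob=4, Frank=0, Nina=5

Nina's final count: 5

Answer: 5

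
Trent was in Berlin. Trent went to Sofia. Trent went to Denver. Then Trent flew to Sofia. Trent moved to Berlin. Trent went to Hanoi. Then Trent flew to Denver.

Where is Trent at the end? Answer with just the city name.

Tracking Trent's location:
Start: Trent is in Berlin.
After move 1: Berlin -> Sofia. Trent is in Sofia.
After move 2: Sofia -> Denver. Trent is in Denver.
After move 3: Denver -> Sofia. Trent is in Sofia.
After move 4: Sofia -> Berlin. Trent is in Berlin.
After move 5: Berlin -> Hanoi. Trent is in Hanoi.
After move 6: Hanoi -> Denver. Trent is in Denver.

Answer: Denver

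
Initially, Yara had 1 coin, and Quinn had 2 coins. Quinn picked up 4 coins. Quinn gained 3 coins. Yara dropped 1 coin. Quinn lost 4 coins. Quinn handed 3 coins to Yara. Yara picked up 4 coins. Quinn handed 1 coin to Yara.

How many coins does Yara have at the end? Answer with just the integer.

Tracking counts step by step:
Start: Yara=1, Quinn=2
Event 1 (Quinn +4): Quinn: 2 -> 6. State: Yara=1, Quinn=6
Event 2 (Quinn +3): Quinn: 6 -> 9. State: Yara=1, Quinn=9
Event 3 (Yara -1): Yara: 1 -> 0. State: Yara=0, Quinn=9
Event 4 (Quinn -4): Quinn: 9 -> 5. State: Yara=0, Quinn=5
Event 5 (Quinn -> Yara, 3): Quinn: 5 -> 2, Yara: 0 -> 3. State: Yara=3, Quinn=2
Event 6 (Yara +4): Yara: 3 -> 7. State: Yara=7, Quinn=2
Event 7 (Quinn -> Yara, 1): Quinn: 2 -> 1, Yara: 7 -> 8. State: Yara=8, Quinn=1

Yara's final count: 8

Answer: 8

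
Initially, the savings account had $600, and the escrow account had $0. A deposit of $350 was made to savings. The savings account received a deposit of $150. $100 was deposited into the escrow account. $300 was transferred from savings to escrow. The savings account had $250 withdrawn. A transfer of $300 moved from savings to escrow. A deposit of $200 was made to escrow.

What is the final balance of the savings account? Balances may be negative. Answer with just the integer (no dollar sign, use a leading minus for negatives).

Answer: 250

Derivation:
Tracking account balances step by step:
Start: savings=600, escrow=0
Event 1 (deposit 350 to savings): savings: 600 + 350 = 950. Balances: savings=950, escrow=0
Event 2 (deposit 150 to savings): savings: 950 + 150 = 1100. Balances: savings=1100, escrow=0
Event 3 (deposit 100 to escrow): escrow: 0 + 100 = 100. Balances: savings=1100, escrow=100
Event 4 (transfer 300 savings -> escrow): savings: 1100 - 300 = 800, escrow: 100 + 300 = 400. Balances: savings=800, escrow=400
Event 5 (withdraw 250 from savings): savings: 800 - 250 = 550. Balances: savings=550, escrow=400
Event 6 (transfer 300 savings -> escrow): savings: 550 - 300 = 250, escrow: 400 + 300 = 700. Balances: savings=250, escrow=700
Event 7 (deposit 200 to escrow): escrow: 700 + 200 = 900. Balances: savings=250, escrow=900

Final balance of savings: 250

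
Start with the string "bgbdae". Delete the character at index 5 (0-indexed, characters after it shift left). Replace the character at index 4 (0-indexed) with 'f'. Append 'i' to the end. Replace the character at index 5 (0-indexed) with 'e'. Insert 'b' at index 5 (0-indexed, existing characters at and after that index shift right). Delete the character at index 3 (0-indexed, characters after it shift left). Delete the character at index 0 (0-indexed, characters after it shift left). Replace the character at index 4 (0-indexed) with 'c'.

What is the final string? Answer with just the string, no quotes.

Answer: gbfbc

Derivation:
Applying each edit step by step:
Start: "bgbdae"
Op 1 (delete idx 5 = 'e'): "bgbdae" -> "bgbda"
Op 2 (replace idx 4: 'a' -> 'f'): "bgbda" -> "bgbdf"
Op 3 (append 'i'): "bgbdf" -> "bgbdfi"
Op 4 (replace idx 5: 'i' -> 'e'): "bgbdfi" -> "bgbdfe"
Op 5 (insert 'b' at idx 5): "bgbdfe" -> "bgbdfbe"
Op 6 (delete idx 3 = 'd'): "bgbdfbe" -> "bgbfbe"
Op 7 (delete idx 0 = 'b'): "bgbfbe" -> "gbfbe"
Op 8 (replace idx 4: 'e' -> 'c'): "gbfbe" -> "gbfbc"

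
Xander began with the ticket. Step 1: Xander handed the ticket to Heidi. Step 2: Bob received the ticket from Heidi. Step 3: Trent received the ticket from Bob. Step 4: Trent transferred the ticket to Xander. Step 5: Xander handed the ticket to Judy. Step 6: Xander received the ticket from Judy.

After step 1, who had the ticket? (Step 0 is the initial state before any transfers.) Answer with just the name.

Tracking the ticket holder through step 1:
After step 0 (start): Xander
After step 1: Heidi

At step 1, the holder is Heidi.

Answer: Heidi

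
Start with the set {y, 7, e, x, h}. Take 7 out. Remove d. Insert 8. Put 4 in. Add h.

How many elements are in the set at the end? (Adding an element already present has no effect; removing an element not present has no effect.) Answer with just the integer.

Tracking the set through each operation:
Start: {7, e, h, x, y}
Event 1 (remove 7): removed. Set: {e, h, x, y}
Event 2 (remove d): not present, no change. Set: {e, h, x, y}
Event 3 (add 8): added. Set: {8, e, h, x, y}
Event 4 (add 4): added. Set: {4, 8, e, h, x, y}
Event 5 (add h): already present, no change. Set: {4, 8, e, h, x, y}

Final set: {4, 8, e, h, x, y} (size 6)

Answer: 6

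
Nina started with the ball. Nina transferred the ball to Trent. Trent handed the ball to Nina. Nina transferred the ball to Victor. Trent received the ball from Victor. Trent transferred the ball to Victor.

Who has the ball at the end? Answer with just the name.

Tracking the ball through each event:
Start: Nina has the ball.
After event 1: Trent has the ball.
After event 2: Nina has the ball.
After event 3: Victor has the ball.
After event 4: Trent has the ball.
After event 5: Victor has the ball.

Answer: Victor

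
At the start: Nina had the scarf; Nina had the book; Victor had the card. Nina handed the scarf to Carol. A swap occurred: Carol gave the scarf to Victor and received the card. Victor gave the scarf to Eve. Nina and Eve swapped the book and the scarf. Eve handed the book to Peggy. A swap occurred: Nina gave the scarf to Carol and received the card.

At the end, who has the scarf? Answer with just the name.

Answer: Carol

Derivation:
Tracking all object holders:
Start: scarf:Nina, book:Nina, card:Victor
Event 1 (give scarf: Nina -> Carol). State: scarf:Carol, book:Nina, card:Victor
Event 2 (swap scarf<->card: now scarf:Victor, card:Carol). State: scarf:Victor, book:Nina, card:Carol
Event 3 (give scarf: Victor -> Eve). State: scarf:Eve, book:Nina, card:Carol
Event 4 (swap book<->scarf: now book:Eve, scarf:Nina). State: scarf:Nina, book:Eve, card:Carol
Event 5 (give book: Eve -> Peggy). State: scarf:Nina, book:Peggy, card:Carol
Event 6 (swap scarf<->card: now scarf:Carol, card:Nina). State: scarf:Carol, book:Peggy, card:Nina

Final state: scarf:Carol, book:Peggy, card:Nina
The scarf is held by Carol.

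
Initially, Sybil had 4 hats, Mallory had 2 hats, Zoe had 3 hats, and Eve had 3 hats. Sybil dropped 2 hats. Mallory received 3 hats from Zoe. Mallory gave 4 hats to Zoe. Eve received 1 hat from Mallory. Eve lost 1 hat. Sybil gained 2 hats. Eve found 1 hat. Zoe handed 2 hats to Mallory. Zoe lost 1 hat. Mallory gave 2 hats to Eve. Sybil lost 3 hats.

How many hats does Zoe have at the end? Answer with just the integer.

Tracking counts step by step:
Start: Sybil=4, Mallory=2, Zoe=3, Eve=3
Event 1 (Sybil -2): Sybil: 4 -> 2. State: Sybil=2, Mallory=2, Zoe=3, Eve=3
Event 2 (Zoe -> Mallory, 3): Zoe: 3 -> 0, Mallory: 2 -> 5. State: Sybil=2, Mallory=5, Zoe=0, Eve=3
Event 3 (Mallory -> Zoe, 4): Mallory: 5 -> 1, Zoe: 0 -> 4. State: Sybil=2, Mallory=1, Zoe=4, Eve=3
Event 4 (Mallory -> Eve, 1): Mallory: 1 -> 0, Eve: 3 -> 4. State: Sybil=2, Mallory=0, Zoe=4, Eve=4
Event 5 (Eve -1): Eve: 4 -> 3. State: Sybil=2, Mallory=0, Zoe=4, Eve=3
Event 6 (Sybil +2): Sybil: 2 -> 4. State: Sybil=4, Mallory=0, Zoe=4, Eve=3
Event 7 (Eve +1): Eve: 3 -> 4. State: Sybil=4, Mallory=0, Zoe=4, Eve=4
Event 8 (Zoe -> Mallory, 2): Zoe: 4 -> 2, Mallory: 0 -> 2. State: Sybil=4, Mallory=2, Zoe=2, Eve=4
Event 9 (Zoe -1): Zoe: 2 -> 1. State: Sybil=4, Mallory=2, Zoe=1, Eve=4
Event 10 (Mallory -> Eve, 2): Mallory: 2 -> 0, Eve: 4 -> 6. State: Sybil=4, Mallory=0, Zoe=1, Eve=6
Event 11 (Sybil -3): Sybil: 4 -> 1. State: Sybil=1, Mallory=0, Zoe=1, Eve=6

Zoe's final count: 1

Answer: 1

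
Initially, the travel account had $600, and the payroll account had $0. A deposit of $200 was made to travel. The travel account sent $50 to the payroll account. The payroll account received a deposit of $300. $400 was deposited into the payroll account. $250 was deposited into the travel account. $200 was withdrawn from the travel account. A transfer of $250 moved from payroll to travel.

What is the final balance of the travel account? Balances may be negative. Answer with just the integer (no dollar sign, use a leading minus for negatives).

Answer: 1050

Derivation:
Tracking account balances step by step:
Start: travel=600, payroll=0
Event 1 (deposit 200 to travel): travel: 600 + 200 = 800. Balances: travel=800, payroll=0
Event 2 (transfer 50 travel -> payroll): travel: 800 - 50 = 750, payroll: 0 + 50 = 50. Balances: travel=750, payroll=50
Event 3 (deposit 300 to payroll): payroll: 50 + 300 = 350. Balances: travel=750, payroll=350
Event 4 (deposit 400 to payroll): payroll: 350 + 400 = 750. Balances: travel=750, payroll=750
Event 5 (deposit 250 to travel): travel: 750 + 250 = 1000. Balances: travel=1000, payroll=750
Event 6 (withdraw 200 from travel): travel: 1000 - 200 = 800. Balances: travel=800, payroll=750
Event 7 (transfer 250 payroll -> travel): payroll: 750 - 250 = 500, travel: 800 + 250 = 1050. Balances: travel=1050, payroll=500

Final balance of travel: 1050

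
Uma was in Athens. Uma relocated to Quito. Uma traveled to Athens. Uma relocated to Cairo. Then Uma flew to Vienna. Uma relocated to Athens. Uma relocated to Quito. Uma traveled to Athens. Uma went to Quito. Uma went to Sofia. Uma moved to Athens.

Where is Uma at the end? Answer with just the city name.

Answer: Athens

Derivation:
Tracking Uma's location:
Start: Uma is in Athens.
After move 1: Athens -> Quito. Uma is in Quito.
After move 2: Quito -> Athens. Uma is in Athens.
After move 3: Athens -> Cairo. Uma is in Cairo.
After move 4: Cairo -> Vienna. Uma is in Vienna.
After move 5: Vienna -> Athens. Uma is in Athens.
After move 6: Athens -> Quito. Uma is in Quito.
After move 7: Quito -> Athens. Uma is in Athens.
After move 8: Athens -> Quito. Uma is in Quito.
After move 9: Quito -> Sofia. Uma is in Sofia.
After move 10: Sofia -> Athens. Uma is in Athens.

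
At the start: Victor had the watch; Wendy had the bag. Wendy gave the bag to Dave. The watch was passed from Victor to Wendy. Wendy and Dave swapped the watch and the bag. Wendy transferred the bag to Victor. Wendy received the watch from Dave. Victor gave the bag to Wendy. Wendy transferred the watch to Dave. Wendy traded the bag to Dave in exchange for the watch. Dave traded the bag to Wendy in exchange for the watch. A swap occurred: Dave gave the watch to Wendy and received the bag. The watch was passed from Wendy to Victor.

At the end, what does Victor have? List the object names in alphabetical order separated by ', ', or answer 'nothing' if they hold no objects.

Tracking all object holders:
Start: watch:Victor, bag:Wendy
Event 1 (give bag: Wendy -> Dave). State: watch:Victor, bag:Dave
Event 2 (give watch: Victor -> Wendy). State: watch:Wendy, bag:Dave
Event 3 (swap watch<->bag: now watch:Dave, bag:Wendy). State: watch:Dave, bag:Wendy
Event 4 (give bag: Wendy -> Victor). State: watch:Dave, bag:Victor
Event 5 (give watch: Dave -> Wendy). State: watch:Wendy, bag:Victor
Event 6 (give bag: Victor -> Wendy). State: watch:Wendy, bag:Wendy
Event 7 (give watch: Wendy -> Dave). State: watch:Dave, bag:Wendy
Event 8 (swap bag<->watch: now bag:Dave, watch:Wendy). State: watch:Wendy, bag:Dave
Event 9 (swap bag<->watch: now bag:Wendy, watch:Dave). State: watch:Dave, bag:Wendy
Event 10 (swap watch<->bag: now watch:Wendy, bag:Dave). State: watch:Wendy, bag:Dave
Event 11 (give watch: Wendy -> Victor). State: watch:Victor, bag:Dave

Final state: watch:Victor, bag:Dave
Victor holds: watch.

Answer: watch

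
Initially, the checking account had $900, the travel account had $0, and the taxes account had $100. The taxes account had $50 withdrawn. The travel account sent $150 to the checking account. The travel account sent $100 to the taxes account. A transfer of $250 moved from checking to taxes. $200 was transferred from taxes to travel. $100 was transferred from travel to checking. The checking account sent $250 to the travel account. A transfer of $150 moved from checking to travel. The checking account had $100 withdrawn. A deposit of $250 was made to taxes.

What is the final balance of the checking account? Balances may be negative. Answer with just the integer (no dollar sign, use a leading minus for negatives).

Answer: 400

Derivation:
Tracking account balances step by step:
Start: checking=900, travel=0, taxes=100
Event 1 (withdraw 50 from taxes): taxes: 100 - 50 = 50. Balances: checking=900, travel=0, taxes=50
Event 2 (transfer 150 travel -> checking): travel: 0 - 150 = -150, checking: 900 + 150 = 1050. Balances: checking=1050, travel=-150, taxes=50
Event 3 (transfer 100 travel -> taxes): travel: -150 - 100 = -250, taxes: 50 + 100 = 150. Balances: checking=1050, travel=-250, taxes=150
Event 4 (transfer 250 checking -> taxes): checking: 1050 - 250 = 800, taxes: 150 + 250 = 400. Balances: checking=800, travel=-250, taxes=400
Event 5 (transfer 200 taxes -> travel): taxes: 400 - 200 = 200, travel: -250 + 200 = -50. Balances: checking=800, travel=-50, taxes=200
Event 6 (transfer 100 travel -> checking): travel: -50 - 100 = -150, checking: 800 + 100 = 900. Balances: checking=900, travel=-150, taxes=200
Event 7 (transfer 250 checking -> travel): checking: 900 - 250 = 650, travel: -150 + 250 = 100. Balances: checking=650, travel=100, taxes=200
Event 8 (transfer 150 checking -> travel): checking: 650 - 150 = 500, travel: 100 + 150 = 250. Balances: checking=500, travel=250, taxes=200
Event 9 (withdraw 100 from checking): checking: 500 - 100 = 400. Balances: checking=400, travel=250, taxes=200
Event 10 (deposit 250 to taxes): taxes: 200 + 250 = 450. Balances: checking=400, travel=250, taxes=450

Final balance of checking: 400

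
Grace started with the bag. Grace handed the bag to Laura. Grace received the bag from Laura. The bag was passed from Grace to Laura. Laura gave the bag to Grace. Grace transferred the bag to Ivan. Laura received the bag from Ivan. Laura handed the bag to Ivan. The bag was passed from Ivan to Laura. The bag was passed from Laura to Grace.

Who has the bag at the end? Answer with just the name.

Answer: Grace

Derivation:
Tracking the bag through each event:
Start: Grace has the bag.
After event 1: Laura has the bag.
After event 2: Grace has the bag.
After event 3: Laura has the bag.
After event 4: Grace has the bag.
After event 5: Ivan has the bag.
After event 6: Laura has the bag.
After event 7: Ivan has the bag.
After event 8: Laura has the bag.
After event 9: Grace has the bag.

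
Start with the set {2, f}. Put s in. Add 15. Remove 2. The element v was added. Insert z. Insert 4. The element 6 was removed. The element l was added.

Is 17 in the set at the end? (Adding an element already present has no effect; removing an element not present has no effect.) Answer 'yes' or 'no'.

Answer: no

Derivation:
Tracking the set through each operation:
Start: {2, f}
Event 1 (add s): added. Set: {2, f, s}
Event 2 (add 15): added. Set: {15, 2, f, s}
Event 3 (remove 2): removed. Set: {15, f, s}
Event 4 (add v): added. Set: {15, f, s, v}
Event 5 (add z): added. Set: {15, f, s, v, z}
Event 6 (add 4): added. Set: {15, 4, f, s, v, z}
Event 7 (remove 6): not present, no change. Set: {15, 4, f, s, v, z}
Event 8 (add l): added. Set: {15, 4, f, l, s, v, z}

Final set: {15, 4, f, l, s, v, z} (size 7)
17 is NOT in the final set.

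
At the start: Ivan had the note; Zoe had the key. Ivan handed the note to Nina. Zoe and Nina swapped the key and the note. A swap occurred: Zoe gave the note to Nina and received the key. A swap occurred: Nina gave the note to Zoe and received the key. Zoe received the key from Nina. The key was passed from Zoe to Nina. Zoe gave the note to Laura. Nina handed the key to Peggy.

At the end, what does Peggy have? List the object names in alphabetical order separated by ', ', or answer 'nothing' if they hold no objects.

Answer: key

Derivation:
Tracking all object holders:
Start: note:Ivan, key:Zoe
Event 1 (give note: Ivan -> Nina). State: note:Nina, key:Zoe
Event 2 (swap key<->note: now key:Nina, note:Zoe). State: note:Zoe, key:Nina
Event 3 (swap note<->key: now note:Nina, key:Zoe). State: note:Nina, key:Zoe
Event 4 (swap note<->key: now note:Zoe, key:Nina). State: note:Zoe, key:Nina
Event 5 (give key: Nina -> Zoe). State: note:Zoe, key:Zoe
Event 6 (give key: Zoe -> Nina). State: note:Zoe, key:Nina
Event 7 (give note: Zoe -> Laura). State: note:Laura, key:Nina
Event 8 (give key: Nina -> Peggy). State: note:Laura, key:Peggy

Final state: note:Laura, key:Peggy
Peggy holds: key.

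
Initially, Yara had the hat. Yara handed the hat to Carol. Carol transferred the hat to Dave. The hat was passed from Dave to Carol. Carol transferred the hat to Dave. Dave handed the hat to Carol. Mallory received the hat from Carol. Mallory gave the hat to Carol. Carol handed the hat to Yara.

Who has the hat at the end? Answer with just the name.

Tracking the hat through each event:
Start: Yara has the hat.
After event 1: Carol has the hat.
After event 2: Dave has the hat.
After event 3: Carol has the hat.
After event 4: Dave has the hat.
After event 5: Carol has the hat.
After event 6: Mallory has the hat.
After event 7: Carol has the hat.
After event 8: Yara has the hat.

Answer: Yara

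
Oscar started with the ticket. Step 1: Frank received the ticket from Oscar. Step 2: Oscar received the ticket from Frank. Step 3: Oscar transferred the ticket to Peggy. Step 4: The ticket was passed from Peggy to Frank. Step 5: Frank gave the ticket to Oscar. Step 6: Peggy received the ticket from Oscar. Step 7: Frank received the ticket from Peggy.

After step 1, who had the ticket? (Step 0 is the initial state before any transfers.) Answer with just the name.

Answer: Frank

Derivation:
Tracking the ticket holder through step 1:
After step 0 (start): Oscar
After step 1: Frank

At step 1, the holder is Frank.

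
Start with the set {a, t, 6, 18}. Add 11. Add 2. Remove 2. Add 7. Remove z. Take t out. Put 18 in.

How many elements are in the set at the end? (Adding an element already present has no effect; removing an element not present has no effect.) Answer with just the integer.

Tracking the set through each operation:
Start: {18, 6, a, t}
Event 1 (add 11): added. Set: {11, 18, 6, a, t}
Event 2 (add 2): added. Set: {11, 18, 2, 6, a, t}
Event 3 (remove 2): removed. Set: {11, 18, 6, a, t}
Event 4 (add 7): added. Set: {11, 18, 6, 7, a, t}
Event 5 (remove z): not present, no change. Set: {11, 18, 6, 7, a, t}
Event 6 (remove t): removed. Set: {11, 18, 6, 7, a}
Event 7 (add 18): already present, no change. Set: {11, 18, 6, 7, a}

Final set: {11, 18, 6, 7, a} (size 5)

Answer: 5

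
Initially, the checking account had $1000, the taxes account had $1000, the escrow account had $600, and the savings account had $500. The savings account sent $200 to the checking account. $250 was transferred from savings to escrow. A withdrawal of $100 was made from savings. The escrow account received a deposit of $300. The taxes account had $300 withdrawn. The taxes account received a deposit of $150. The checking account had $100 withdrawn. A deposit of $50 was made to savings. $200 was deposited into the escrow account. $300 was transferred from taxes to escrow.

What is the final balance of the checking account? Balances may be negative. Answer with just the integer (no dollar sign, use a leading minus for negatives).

Answer: 1100

Derivation:
Tracking account balances step by step:
Start: checking=1000, taxes=1000, escrow=600, savings=500
Event 1 (transfer 200 savings -> checking): savings: 500 - 200 = 300, checking: 1000 + 200 = 1200. Balances: checking=1200, taxes=1000, escrow=600, savings=300
Event 2 (transfer 250 savings -> escrow): savings: 300 - 250 = 50, escrow: 600 + 250 = 850. Balances: checking=1200, taxes=1000, escrow=850, savings=50
Event 3 (withdraw 100 from savings): savings: 50 - 100 = -50. Balances: checking=1200, taxes=1000, escrow=850, savings=-50
Event 4 (deposit 300 to escrow): escrow: 850 + 300 = 1150. Balances: checking=1200, taxes=1000, escrow=1150, savings=-50
Event 5 (withdraw 300 from taxes): taxes: 1000 - 300 = 700. Balances: checking=1200, taxes=700, escrow=1150, savings=-50
Event 6 (deposit 150 to taxes): taxes: 700 + 150 = 850. Balances: checking=1200, taxes=850, escrow=1150, savings=-50
Event 7 (withdraw 100 from checking): checking: 1200 - 100 = 1100. Balances: checking=1100, taxes=850, escrow=1150, savings=-50
Event 8 (deposit 50 to savings): savings: -50 + 50 = 0. Balances: checking=1100, taxes=850, escrow=1150, savings=0
Event 9 (deposit 200 to escrow): escrow: 1150 + 200 = 1350. Balances: checking=1100, taxes=850, escrow=1350, savings=0
Event 10 (transfer 300 taxes -> escrow): taxes: 850 - 300 = 550, escrow: 1350 + 300 = 1650. Balances: checking=1100, taxes=550, escrow=1650, savings=0

Final balance of checking: 1100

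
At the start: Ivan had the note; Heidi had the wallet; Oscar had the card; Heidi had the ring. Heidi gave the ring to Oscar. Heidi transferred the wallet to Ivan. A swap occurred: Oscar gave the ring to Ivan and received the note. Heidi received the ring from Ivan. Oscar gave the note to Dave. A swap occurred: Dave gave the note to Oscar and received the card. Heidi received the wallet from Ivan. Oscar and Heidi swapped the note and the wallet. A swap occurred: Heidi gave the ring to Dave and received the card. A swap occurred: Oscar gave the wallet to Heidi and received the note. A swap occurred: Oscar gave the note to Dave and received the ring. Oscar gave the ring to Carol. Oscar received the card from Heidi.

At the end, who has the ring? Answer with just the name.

Tracking all object holders:
Start: note:Ivan, wallet:Heidi, card:Oscar, ring:Heidi
Event 1 (give ring: Heidi -> Oscar). State: note:Ivan, wallet:Heidi, card:Oscar, ring:Oscar
Event 2 (give wallet: Heidi -> Ivan). State: note:Ivan, wallet:Ivan, card:Oscar, ring:Oscar
Event 3 (swap ring<->note: now ring:Ivan, note:Oscar). State: note:Oscar, wallet:Ivan, card:Oscar, ring:Ivan
Event 4 (give ring: Ivan -> Heidi). State: note:Oscar, wallet:Ivan, card:Oscar, ring:Heidi
Event 5 (give note: Oscar -> Dave). State: note:Dave, wallet:Ivan, card:Oscar, ring:Heidi
Event 6 (swap note<->card: now note:Oscar, card:Dave). State: note:Oscar, wallet:Ivan, card:Dave, ring:Heidi
Event 7 (give wallet: Ivan -> Heidi). State: note:Oscar, wallet:Heidi, card:Dave, ring:Heidi
Event 8 (swap note<->wallet: now note:Heidi, wallet:Oscar). State: note:Heidi, wallet:Oscar, card:Dave, ring:Heidi
Event 9 (swap ring<->card: now ring:Dave, card:Heidi). State: note:Heidi, wallet:Oscar, card:Heidi, ring:Dave
Event 10 (swap wallet<->note: now wallet:Heidi, note:Oscar). State: note:Oscar, wallet:Heidi, card:Heidi, ring:Dave
Event 11 (swap note<->ring: now note:Dave, ring:Oscar). State: note:Dave, wallet:Heidi, card:Heidi, ring:Oscar
Event 12 (give ring: Oscar -> Carol). State: note:Dave, wallet:Heidi, card:Heidi, ring:Carol
Event 13 (give card: Heidi -> Oscar). State: note:Dave, wallet:Heidi, card:Oscar, ring:Carol

Final state: note:Dave, wallet:Heidi, card:Oscar, ring:Carol
The ring is held by Carol.

Answer: Carol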